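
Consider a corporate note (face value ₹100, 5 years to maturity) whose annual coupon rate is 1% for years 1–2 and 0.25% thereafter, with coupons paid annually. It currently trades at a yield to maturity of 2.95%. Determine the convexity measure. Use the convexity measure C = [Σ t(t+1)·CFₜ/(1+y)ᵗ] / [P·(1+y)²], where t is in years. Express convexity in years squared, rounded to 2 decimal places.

With y = 0.0295:
  t   CF        PV=CF/(1+0.0295)^t    t·PV        t(t+1)·PV
  1         1.00         0.9713         0.9713           1.9427
  2         1.00         0.9435         1.8870           5.6611
  3         0.25         0.2291         0.6874           2.7494
  4         0.25         0.2226         0.8902           4.4511
  5       100.25        86.6867       433.4337       2,600.6019
  Σ                     89.0533       437.8696       2,615.4062
P = 89.0533.
Convexity = Σ t(t+1)·PV / [P·(1+y)²] = 2,615.4062 / (89.0533 × 1.059870) = 27.71001.

27.71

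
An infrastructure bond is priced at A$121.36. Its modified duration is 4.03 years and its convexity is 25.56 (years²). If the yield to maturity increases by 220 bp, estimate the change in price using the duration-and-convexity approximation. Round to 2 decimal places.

-A$10.01

Duration effect: -D_mod·Δy = -4.03 × (+0.022) = -0.088660
Convexity effect: ½·C·(Δy)² = 0.5 × 25.56 × (0.022)² = +0.00618552
ΔP/P ≈ -0.088660 + 0.00618552 = -0.08247448
ΔP ≈ 121.36 × (-0.08247448) = -10.0091028928.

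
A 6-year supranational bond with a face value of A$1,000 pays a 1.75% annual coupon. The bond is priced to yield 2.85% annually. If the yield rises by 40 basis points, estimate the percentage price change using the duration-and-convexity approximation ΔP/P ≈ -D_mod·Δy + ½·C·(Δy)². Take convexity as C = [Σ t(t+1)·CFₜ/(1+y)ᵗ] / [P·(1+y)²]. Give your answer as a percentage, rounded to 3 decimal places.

With y = 0.0285:
  t   CF        PV=CF/(1+0.0285)^t    t·PV        t(t+1)·PV
  1        17.50        17.0151        17.0151          34.0301
  2        17.50        16.5436        33.0872          99.2615
  3        17.50        16.0852        48.2555         193.0218
  4        17.50        15.6394        62.5577         312.7886
  5        17.50        15.2061        76.0303         456.1817
  6     1,017.50       859.6242     5,157.7453      36,104.2171
  Σ                    940.1135     5,394.6910      37,199.5008
P = 940.1135; D_Mac = 5.73834 yrs; D_mod = 5.57933 yrs; C = 37.40660.
Duration effect: -5.57933 × (+0.004) = -0.022317
Convexity effect: 0.5 × 37.40660 × (0.004)² = +0.0002993
ΔP/P ≈ -0.022317 + 0.0002993 = -0.022018 = -2.2018%.

-2.202%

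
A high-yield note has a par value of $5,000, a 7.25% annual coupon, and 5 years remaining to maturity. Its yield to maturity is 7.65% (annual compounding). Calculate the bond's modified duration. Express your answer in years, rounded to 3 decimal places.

Periodic yield y = 0.0765. First find Macaulay duration:
  t   CF        PV=CF/(1+0.0765)^t    t·PV
  1       362.50       336.7394       336.7394
  2       362.50       312.8095       625.6190
  3       362.50       290.5801       871.7404
  4       362.50       269.9304     1,079.7218
  5     5,362.50     3,709.3442    18,546.7210
  Σ                  4,919.4037    21,460.5416
P = 4,919.4037; Macaulay duration = 21,460.5416 / 4,919.4037 = 4.36243 years.
Modified duration = D_Mac / (1 + y) = 4.36243 / 1.0765 = 4.05242 years.

4.052 years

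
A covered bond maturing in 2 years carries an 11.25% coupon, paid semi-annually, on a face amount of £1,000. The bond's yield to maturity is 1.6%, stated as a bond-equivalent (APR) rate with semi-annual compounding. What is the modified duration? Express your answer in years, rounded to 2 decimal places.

Periodic yield y = 0.008. First find Macaulay duration:
  t   CF        PV=CF/(1+0.008)^t    t·PV
  1        56.25        55.8036        55.8036
  2        56.25        55.3607       110.7214
  3        56.25        54.9213       164.7639
  4     1,056.25     1,023.1153     4,092.4613
  Σ                  1,189.2009     4,423.7502
P = 1,189.2009; Macaulay duration = 4,423.7502 / 1,189.2009 = 3.71994 half-year periods = 1.85997 years.
Modified duration = D_Mac / (1 + y) = 1.85997 / 1.008 = 1.84521 years.

1.85 years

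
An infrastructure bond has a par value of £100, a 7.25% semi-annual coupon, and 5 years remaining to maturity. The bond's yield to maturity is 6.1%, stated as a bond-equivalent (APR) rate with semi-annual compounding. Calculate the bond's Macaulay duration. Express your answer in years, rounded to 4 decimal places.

4.3020 years

Periodic yield y = 0.0305. Discount each cash flow and weight by its period:
  t   CF        PV=CF/(1+0.0305)^t    t·PV
  1        3.625         3.5177         3.5177
  2        3.625         3.4136         6.8272
  3        3.625         3.3126         9.9377
  4        3.625         3.2145        12.8581
  5        3.625         3.1194        15.5969
  6        3.625         3.0271        18.1623
  7        3.625         2.9375        20.5622
  8        3.625         2.8505        22.8042
  9        3.625         2.7662        24.8954
  10     103.625        76.7334       767.3342
  Σ                    104.8924       902.4959
Price P = Σ PV = 104.8924.
Macaulay duration = Σ(t·PV) / P = 902.4959 / 104.8924 = 8.60402 half-year periods.
In years: 8.60402 / 2 = 4.30201 years.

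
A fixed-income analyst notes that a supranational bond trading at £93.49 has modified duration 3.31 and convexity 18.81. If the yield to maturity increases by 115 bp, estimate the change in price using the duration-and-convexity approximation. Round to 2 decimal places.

Duration effect: -D_mod·Δy = -3.31 × (+0.0115) = -0.038065
Convexity effect: ½·C·(Δy)² = 0.5 × 18.81 × (0.0115)² = +0.00124381125
ΔP/P ≈ -0.038065 + 0.00124381125 = -0.03682118875
ΔP ≈ 93.49 × (-0.03682118875) = -3.4424129362375.

-£3.44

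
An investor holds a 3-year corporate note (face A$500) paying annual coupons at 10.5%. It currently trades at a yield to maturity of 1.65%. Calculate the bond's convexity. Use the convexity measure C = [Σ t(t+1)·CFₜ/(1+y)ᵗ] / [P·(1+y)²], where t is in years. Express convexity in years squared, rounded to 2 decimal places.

With y = 0.0165:
  t   CF        PV=CF/(1+0.0165)^t    t·PV        t(t+1)·PV
  1        52.50        51.6478        51.6478         103.2956
  2        52.50        50.8095       101.6189         304.8567
  3       552.50       526.0295     1,578.0886       6,312.3545
  Σ                    628.4868     1,731.3553       6,720.5068
P = 628.4868.
Convexity = Σ t(t+1)·PV / [P·(1+y)²] = 6,720.5068 / (628.4868 × 1.033272) = 10.34883.

10.35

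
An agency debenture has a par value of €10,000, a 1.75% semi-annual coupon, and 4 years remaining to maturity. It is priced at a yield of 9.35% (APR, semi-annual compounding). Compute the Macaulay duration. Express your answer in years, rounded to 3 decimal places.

3.857 years

Periodic yield y = 0.04675. Discount each cash flow and weight by its period:
  t   CF        PV=CF/(1+0.04675)^t    t·PV
  1        87.50        83.5921        83.5921
  2        87.50        79.8587       159.7174
  3        87.50        76.2920       228.8761
  4        87.50        72.8847       291.5387
  5        87.50        69.6295       348.1474
  6        87.50        66.5197       399.1182
  7        87.50        63.5488       444.8415
  8    10,087.50     6,999.0612    55,992.4896
  Σ                  7,511.3866    57,948.3209
Price P = Σ PV = 7,511.3866.
Macaulay duration = Σ(t·PV) / P = 57,948.3209 / 7,511.3866 = 7.71473 half-year periods.
In years: 7.71473 / 2 = 3.85737 years.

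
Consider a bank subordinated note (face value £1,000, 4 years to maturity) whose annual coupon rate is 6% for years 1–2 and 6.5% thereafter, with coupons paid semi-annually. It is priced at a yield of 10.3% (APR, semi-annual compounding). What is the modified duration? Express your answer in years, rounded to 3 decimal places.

Periodic yield y = 0.0515. First find Macaulay duration:
  t   CF        PV=CF/(1+0.0515)^t    t·PV
  1        30.00        28.5307        28.5307
  2        30.00        27.1333        54.2666
  3        30.00        25.8044        77.4131
  4        30.00        24.5405        98.1622
  5        32.50        25.2835       126.4174
  6        32.50        24.0452       144.2710
  7        32.50        22.8675       160.0724
  8     1,032.50       690.9010     5,527.2083
  Σ                    869.1061     6,216.3417
P = 869.1061; Macaulay duration = 6,216.3417 / 869.1061 = 7.15257 half-year periods = 3.57628 years.
Modified duration = D_Mac / (1 + y) = 3.57628 / 1.0515 = 3.40113 years.

3.401 years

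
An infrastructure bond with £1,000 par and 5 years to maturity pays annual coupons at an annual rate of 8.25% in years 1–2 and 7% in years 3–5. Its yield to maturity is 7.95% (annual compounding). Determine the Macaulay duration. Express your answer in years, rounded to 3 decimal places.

4.308 years

Periodic yield y = 0.0795. Discount each cash flow and weight by its year:
  t   CF        PV=CF/(1+0.0795)^t    t·PV
  1        82.50        76.4243        76.4243
  2        82.50        70.7960       141.5920
  3        70.00        55.6455       166.9365
  4        70.00        51.5475       206.1899
  5     1,070.00       729.9121     3,649.5603
  Σ                    984.3253     4,240.7030
Price P = Σ PV = 984.3253.
Macaulay duration = Σ(t·PV) / P = 4,240.7030 / 984.3253 = 4.30823 years.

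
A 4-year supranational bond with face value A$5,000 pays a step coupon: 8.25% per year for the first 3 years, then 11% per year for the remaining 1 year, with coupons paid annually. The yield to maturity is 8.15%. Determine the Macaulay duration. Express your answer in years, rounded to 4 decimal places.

Periodic yield y = 0.0815. Discount each cash flow and weight by its year:
  t   CF        PV=CF/(1+0.0815)^t    t·PV
  1       412.50       381.4147       381.4147
  2       412.50       352.6719       705.3439
  3       412.50       326.0952       978.2855
  4     5,550.00     4,056.8307    16,227.3229
  Σ                  5,117.0126    18,292.3671
Price P = Σ PV = 5,117.0126.
Macaulay duration = Σ(t·PV) / P = 18,292.3671 / 5,117.0126 = 3.57481 years.

3.5748 years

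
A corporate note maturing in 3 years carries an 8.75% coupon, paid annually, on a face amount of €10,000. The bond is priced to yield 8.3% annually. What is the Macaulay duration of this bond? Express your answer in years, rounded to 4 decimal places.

2.7665 years

Periodic yield y = 0.083. Discount each cash flow and weight by its year:
  t   CF        PV=CF/(1+0.083)^t    t·PV
  1       875.00       807.9409       807.9409
  2       875.00       746.0211     1,492.0423
  3    10,875.00     8,561.3824    25,684.1472
  Σ                 10,115.3445    27,984.1304
Price P = Σ PV = 10,115.3445.
Macaulay duration = Σ(t·PV) / P = 27,984.1304 / 10,115.3445 = 2.76650 years.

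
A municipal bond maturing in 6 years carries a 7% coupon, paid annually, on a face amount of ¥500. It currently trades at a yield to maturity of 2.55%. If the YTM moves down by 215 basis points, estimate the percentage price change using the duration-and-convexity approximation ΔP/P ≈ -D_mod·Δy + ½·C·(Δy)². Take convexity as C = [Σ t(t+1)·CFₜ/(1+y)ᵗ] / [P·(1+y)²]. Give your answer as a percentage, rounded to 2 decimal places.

+11.67%

With y = 0.0255:
  t   CF        PV=CF/(1+0.0255)^t    t·PV        t(t+1)·PV
  1        35.00        34.1297        34.1297          68.2594
  2        35.00        33.2810        66.5621         199.6862
  3        35.00        32.4535        97.3604         389.4416
  4        35.00        31.6465       126.5859         632.9296
  5        35.00        30.8596       154.2978         925.7868
  6       535.00       459.9809     2,759.8854      19,319.1976
  Σ                    622.3511     3,238.8212      21,535.3010
P = 622.3511; D_Mac = 5.20417 yrs; D_mod = 5.07476 yrs; C = 32.90366.
Duration effect: -5.07476 × (-0.0215) = +0.109107
Convexity effect: 0.5 × 32.90366 × (-0.0215)² = +0.0076049
ΔP/P ≈ +0.109107 + 0.0076049 = +0.116712 = +11.6712%.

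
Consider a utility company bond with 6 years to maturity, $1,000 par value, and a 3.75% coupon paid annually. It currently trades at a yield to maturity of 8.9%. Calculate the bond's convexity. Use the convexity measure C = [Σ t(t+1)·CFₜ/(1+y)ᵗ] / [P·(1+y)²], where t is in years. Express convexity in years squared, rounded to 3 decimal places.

30.732

With y = 0.089:
  t   CF        PV=CF/(1+0.089)^t    t·PV        t(t+1)·PV
  1        37.50        34.4353        34.4353          68.8705
  2        37.50        31.6210        63.2420         189.7260
  3        37.50        29.0367        87.1102         348.4407
  4        37.50        26.6637       106.6546         533.2732
  5        37.50        24.4845       122.4227         734.5361
  6     1,037.50       622.0436     3,732.2616      26,125.8312
  Σ                    768.2848     4,146.1263      28,000.6777
P = 768.2848.
Convexity = Σ t(t+1)·PV / [P·(1+y)²] = 28,000.6777 / (768.2848 × 1.185921) = 30.73198.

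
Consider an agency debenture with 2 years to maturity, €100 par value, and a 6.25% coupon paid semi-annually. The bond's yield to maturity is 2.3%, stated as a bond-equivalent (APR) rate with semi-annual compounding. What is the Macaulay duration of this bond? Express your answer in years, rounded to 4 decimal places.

Periodic yield y = 0.0115. Discount each cash flow and weight by its period:
  t   CF        PV=CF/(1+0.0115)^t    t·PV
  1        3.125         3.0895         3.0895
  2        3.125         3.0543         6.1087
  3        3.125         3.0196         9.0589
  4      103.125        98.5146       394.0582
  Σ                    107.6780       412.3153
Price P = Σ PV = 107.6780.
Macaulay duration = Σ(t·PV) / P = 412.3153 / 107.6780 = 3.82915 half-year periods.
In years: 3.82915 / 2 = 1.91458 years.

1.9146 years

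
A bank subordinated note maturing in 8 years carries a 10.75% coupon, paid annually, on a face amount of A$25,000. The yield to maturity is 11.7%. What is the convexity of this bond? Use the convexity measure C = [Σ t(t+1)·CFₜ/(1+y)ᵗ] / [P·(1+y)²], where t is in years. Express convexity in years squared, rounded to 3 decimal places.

36.084

With y = 0.117:
  t   CF        PV=CF/(1+0.117)^t    t·PV        t(t+1)·PV
  1     2,687.50     2,405.9982     2,405.9982       4,811.9964
  2     2,687.50     2,153.9823     4,307.9646      12,923.8937
  3     2,687.50     1,928.3637     5,785.0912      23,140.3647
  4     2,687.50     1,726.3776     6,905.5102      34,527.5511
  5     2,687.50     1,545.5484     7,727.7420      46,366.4517
  6     2,687.50     1,383.6602     8,301.9609      58,113.7264
  7     2,687.50     1,238.7289     8,671.1021      69,368.8170
  8    27,687.50    11,425.0566    91,400.4525     822,604.0722
  Σ                 23,807.7157   135,505.8216   1,071,856.8732
P = 23,807.7157.
Convexity = Σ t(t+1)·PV / [P·(1+y)²] = 1,071,856.8732 / (23,807.7157 × 1.247689) = 36.08384.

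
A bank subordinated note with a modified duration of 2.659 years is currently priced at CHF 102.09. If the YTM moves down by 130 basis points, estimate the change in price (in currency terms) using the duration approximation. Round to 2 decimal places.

+CHF 3.53

Duration approximation: ΔP/P ≈ -D_mod · Δy = -2.659 × (-0.013) = +0.034567.
ΔP ≈ 102.09 × (+0.034567) = +3.52894503.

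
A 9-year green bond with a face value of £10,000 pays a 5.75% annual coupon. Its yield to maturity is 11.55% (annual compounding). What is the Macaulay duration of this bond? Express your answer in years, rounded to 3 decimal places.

Periodic yield y = 0.1155. Discount each cash flow and weight by its year:
  t   CF        PV=CF/(1+0.1155)^t    t·PV
  1       575.00       515.4639       515.4639
  2       575.00       462.0923       924.1845
  3       575.00       414.2468     1,242.7403
  4       575.00       371.3552     1,485.4209
  5       575.00       332.9047     1,664.5237
  6       575.00       298.4354     1,790.6126
  7       575.00       267.5351     1,872.7459
  8       575.00       239.8343     1,918.6742
  9    10,575.00     3,954.1597    35,587.4372
  Σ                  6,856.0274    47,001.8033
Price P = Σ PV = 6,856.0274.
Macaulay duration = Σ(t·PV) / P = 47,001.8033 / 6,856.0274 = 6.85554 years.

6.856 years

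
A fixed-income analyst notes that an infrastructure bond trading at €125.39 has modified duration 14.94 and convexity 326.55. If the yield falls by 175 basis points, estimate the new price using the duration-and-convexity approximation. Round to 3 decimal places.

Duration effect: -D_mod·Δy = -14.94 × (-0.0175) = +0.261450
Convexity effect: ½·C·(Δy)² = 0.5 × 326.55 × (-0.0175)² = +0.05000296875
ΔP/P ≈ +0.261450 + 0.05000296875 = +0.31145296875
New price ≈ 125.39 × (1 + 0.31145296875) = 164.4430877515625.

€164.443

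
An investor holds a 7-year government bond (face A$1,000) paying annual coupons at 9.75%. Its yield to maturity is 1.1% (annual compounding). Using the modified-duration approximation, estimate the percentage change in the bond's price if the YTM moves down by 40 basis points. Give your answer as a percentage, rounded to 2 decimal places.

+2.27%

Periodic yield y = 0.011. Modified duration first:
  t   CF        PV=CF/(1+0.011)^t    t·PV
  1        97.50        96.4392        96.4392
  2        97.50        95.3899       190.7798
  3        97.50        94.3520       283.0560
  4        97.50        93.3254       373.3017
  5        97.50        92.3100       461.5501
  6        97.50        91.3057       547.8339
  7     1,097.50     1,016.5914     7,116.1399
  Σ                  1,579.7136     9,069.1006
P = 1,579.7136; D_Mac = 5.74098 yrs; D_mod = 5.74098/(1+0.011) = 5.67851 yrs.
ΔP/P ≈ -D_mod · Δy = -5.67851 × (-0.004) = +0.022714 = +2.2714%.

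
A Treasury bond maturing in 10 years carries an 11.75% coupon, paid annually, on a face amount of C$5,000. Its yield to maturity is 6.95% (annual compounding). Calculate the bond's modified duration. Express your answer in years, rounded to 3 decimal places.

6.431 years

Periodic yield y = 0.0695. First find Macaulay duration:
  t   CF        PV=CF/(1+0.0695)^t    t·PV
  1       587.50       549.3221       549.3221
  2       587.50       513.6252     1,027.2503
  3       587.50       480.2479     1,440.7438
  4       587.50       449.0397     1,796.1587
  5       587.50       419.8594     2,099.2972
  6       587.50       392.5755     2,355.4527
  7       587.50       367.0645     2,569.4513
  8       587.50       343.2113     2,745.6903
  9       587.50       320.9082     2,888.1735
  10    5,587.50     2,853.7088    28,537.0875
  Σ                  6,689.5625    46,008.6275
P = 6,689.5625; Macaulay duration = 46,008.6275 / 6,689.5625 = 6.87767 years.
Modified duration = D_Mac / (1 + y) = 6.87767 / 1.0695 = 6.43074 years.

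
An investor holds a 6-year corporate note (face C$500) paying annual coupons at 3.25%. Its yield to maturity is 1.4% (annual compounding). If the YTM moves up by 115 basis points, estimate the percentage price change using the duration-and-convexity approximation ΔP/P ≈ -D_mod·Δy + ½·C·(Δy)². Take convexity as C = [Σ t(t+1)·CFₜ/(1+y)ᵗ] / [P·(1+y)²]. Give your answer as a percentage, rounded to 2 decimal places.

-6.08%

With y = 0.014:
  t   CF        PV=CF/(1+0.014)^t    t·PV        t(t+1)·PV
  1        16.25        16.0256        16.0256          32.0513
  2        16.25        15.8044        31.6088          94.8263
  3        16.25        15.5862        46.7585         187.0341
  4        16.25        15.3710        61.4839         307.4196
  5        16.25        15.1588        75.7938         454.7627
  6       516.25       474.9330     2,849.5979      19,947.1854
  Σ                    552.8789     3,081.2685      21,023.2794
P = 552.8789; D_Mac = 5.57313 yrs; D_mod = 5.49619 yrs; C = 36.98235.
Duration effect: -5.49619 × (+0.0115) = -0.063206
Convexity effect: 0.5 × 36.98235 × (0.0115)² = +0.0024455
ΔP/P ≈ -0.063206 + 0.0024455 = -0.060761 = -6.0761%.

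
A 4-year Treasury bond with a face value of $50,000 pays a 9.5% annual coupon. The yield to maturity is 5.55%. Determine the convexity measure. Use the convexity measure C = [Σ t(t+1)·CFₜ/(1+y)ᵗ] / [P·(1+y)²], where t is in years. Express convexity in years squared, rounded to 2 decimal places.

With y = 0.0555:
  t   CF        PV=CF/(1+0.0555)^t    t·PV        t(t+1)·PV
  1     4,750.00     4,500.2369     4,500.2369       9,000.4737
  2     4,750.00     4,263.6067     8,527.2134      25,581.6401
  3     4,750.00     4,039.4189    12,118.2568      48,473.0272
  4    54,750.00    44,111.4337   176,445.7346     882,228.6732
  Σ                 56,914.6961   201,591.4417     965,283.8142
P = 56,914.6961.
Convexity = Σ t(t+1)·PV / [P·(1+y)²] = 965,283.8142 / (56,914.6961 × 1.114080) = 15.22349.

15.22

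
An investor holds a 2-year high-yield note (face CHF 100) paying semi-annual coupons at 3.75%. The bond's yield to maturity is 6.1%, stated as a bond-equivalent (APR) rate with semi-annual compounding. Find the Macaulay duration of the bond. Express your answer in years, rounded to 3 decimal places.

1.944 years

Periodic yield y = 0.0305. Discount each cash flow and weight by its period:
  t   CF        PV=CF/(1+0.0305)^t    t·PV
  1        1.875         1.8195         1.8195
  2        1.875         1.7657         3.5313
  3        1.875         1.7134         5.1402
  4      101.875        90.3391       361.3563
  Σ                     95.6376       371.8473
Price P = Σ PV = 95.6376.
Macaulay duration = Σ(t·PV) / P = 371.8473 / 95.6376 = 3.88809 half-year periods.
In years: 3.88809 / 2 = 1.94404 years.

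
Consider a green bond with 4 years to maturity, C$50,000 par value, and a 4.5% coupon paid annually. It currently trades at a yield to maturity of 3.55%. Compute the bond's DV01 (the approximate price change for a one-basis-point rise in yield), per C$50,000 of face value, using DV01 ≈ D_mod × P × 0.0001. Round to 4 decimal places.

Periodic yield y = 0.0355.
  t   CF        PV=CF/(1+0.0355)^t    t·PV
  1     2,250.00     2,172.8634     2,172.8634
  2     2,250.00     2,098.3712     4,196.7423
  3     2,250.00     2,026.4328     6,079.2984
  4    52,250.00    45,444.9764   181,779.9054
  Σ                 51,742.6437   194,228.8096
P = 51,742.6437; D_Mac = 3.75375 yrs; D_mod = 3.62506 yrs.
DV01 ≈ 3.62506 × 51,742.6437 × 0.0001 = 18.757007.

C$18.7570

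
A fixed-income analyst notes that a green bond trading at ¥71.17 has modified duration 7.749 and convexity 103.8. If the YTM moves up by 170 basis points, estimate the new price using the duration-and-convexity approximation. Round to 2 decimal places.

Duration effect: -D_mod·Δy = -7.749 × (+0.017) = -0.131733
Convexity effect: ½·C·(Δy)² = 0.5 × 103.8 × (0.017)² = +0.0149991
ΔP/P ≈ -0.131733 + 0.0149991 = -0.1167339
New price ≈ 71.17 × (1 - 0.1167339) = 62.862048337.

¥62.86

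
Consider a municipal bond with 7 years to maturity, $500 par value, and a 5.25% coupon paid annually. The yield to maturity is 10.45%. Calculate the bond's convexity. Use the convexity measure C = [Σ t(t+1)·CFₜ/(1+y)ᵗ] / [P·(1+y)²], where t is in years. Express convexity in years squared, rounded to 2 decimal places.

With y = 0.1045:
  t   CF        PV=CF/(1+0.1045)^t    t·PV        t(t+1)·PV
  1        26.25        23.7664        23.7664          47.5328
  2        26.25        21.5178        43.0356         129.1068
  3        26.25        19.4819        58.4458         233.7833
  4        26.25        17.6387        70.5548         352.7739
  5        26.25        15.9698        79.8492         479.0954
  6        26.25        14.4589        86.7533         607.2734
  7       526.25       262.4412     1,837.0886      14,696.7090
  Σ                    375.2748     2,199.4938      16,546.2745
P = 375.2748.
Convexity = Σ t(t+1)·PV / [P·(1+y)²] = 16,546.2745 / (375.2748 × 1.219920) = 36.14260.

36.14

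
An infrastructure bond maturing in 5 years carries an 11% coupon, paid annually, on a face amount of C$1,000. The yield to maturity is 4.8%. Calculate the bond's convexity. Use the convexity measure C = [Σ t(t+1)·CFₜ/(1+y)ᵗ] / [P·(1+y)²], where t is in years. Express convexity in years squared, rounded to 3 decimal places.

With y = 0.048:
  t   CF        PV=CF/(1+0.048)^t    t·PV        t(t+1)·PV
  1       110.00       104.9618       104.9618         209.9237
  2       110.00       100.1544       200.3088         600.9265
  3       110.00        95.5672       286.7016       1,146.8063
  4       110.00        91.1901       364.7603       1,823.8014
  5     1,110.00       878.0446     4,390.2229      26,341.3373
  Σ                  1,269.9181     5,346.9554      30,122.7953
P = 1,269.9181.
Convexity = Σ t(t+1)·PV / [P·(1+y)²] = 30,122.7953 / (1,269.9181 × 1.098304) = 21.59718.

21.597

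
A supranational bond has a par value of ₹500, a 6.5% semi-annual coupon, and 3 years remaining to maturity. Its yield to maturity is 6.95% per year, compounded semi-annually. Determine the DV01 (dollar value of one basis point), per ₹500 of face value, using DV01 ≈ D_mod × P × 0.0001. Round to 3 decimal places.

₹0.132

Periodic yield y = 0.03475.
  t   CF        PV=CF/(1+0.03475)^t    t·PV
  1        16.25        15.7043        15.7043
  2        16.25        15.1769        30.3538
  3        16.25        14.6672        44.0016
  4        16.25        14.1746        56.6985
  5        16.25        13.6986        68.4930
  6       516.25       420.5789     2,523.4732
  Σ                    494.0005     2,738.7244
P = 494.0005; D_Mac = 5.54397 half-year periods = 2.77199 yrs; D_mod = 2.67889 yrs.
DV01 ≈ 2.67889 × 494.0005 × 0.0001 = 0.132337.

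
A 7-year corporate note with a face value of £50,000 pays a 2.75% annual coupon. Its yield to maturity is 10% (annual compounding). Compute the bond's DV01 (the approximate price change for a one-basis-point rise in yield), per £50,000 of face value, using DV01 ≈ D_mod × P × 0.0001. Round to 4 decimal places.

£18.5317

Periodic yield y = 0.1.
  t   CF        PV=CF/(1+0.1)^t    t·PV
  1     1,375.00     1,250.0000     1,250.0000
  2     1,375.00     1,136.3636     2,272.7273
  3     1,375.00     1,033.0579     3,099.1736
  4     1,375.00       939.1435     3,756.5740
  5     1,375.00       853.7668     4,268.8341
  6     1,375.00       776.1517     4,656.9099
  7    51,375.00    26,363.4983   184,544.4883
  Σ                 32,351.9818   203,848.7071
P = 32,351.9818; D_Mac = 6.30097 yrs; D_mod = 5.72815 yrs.
DV01 ≈ 5.72815 × 32,351.9818 × 0.0001 = 18.531701.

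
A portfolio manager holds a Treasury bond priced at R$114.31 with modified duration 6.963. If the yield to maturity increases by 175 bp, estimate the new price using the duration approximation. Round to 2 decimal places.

Duration approximation: ΔP/P ≈ -D_mod · Δy = -6.963 × (+0.0175) = -0.1218525.
New price ≈ 114.31 × (1 - 0.1218525) = 100.381040725.

R$100.38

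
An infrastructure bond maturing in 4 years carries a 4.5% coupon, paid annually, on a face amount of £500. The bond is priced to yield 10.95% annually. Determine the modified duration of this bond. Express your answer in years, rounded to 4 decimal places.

Periodic yield y = 0.1095. First find Macaulay duration:
  t   CF        PV=CF/(1+0.1095)^t    t·PV
  1        22.50        20.2794        20.2794
  2        22.50        18.2780        36.5559
  3        22.50        16.4741        49.4222
  4       522.50       344.8078     1,379.2312
  Σ                    399.8392     1,485.4887
P = 399.8392; Macaulay duration = 1,485.4887 / 399.8392 = 3.71522 years.
Modified duration = D_Mac / (1 + y) = 3.71522 / 1.1095 = 3.34855 years.

3.3485 years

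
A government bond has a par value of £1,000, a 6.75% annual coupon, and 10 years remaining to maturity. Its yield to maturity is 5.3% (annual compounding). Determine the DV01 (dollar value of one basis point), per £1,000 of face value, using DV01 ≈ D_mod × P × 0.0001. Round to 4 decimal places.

£0.8142

Periodic yield y = 0.053.
  t   CF        PV=CF/(1+0.053)^t    t·PV
  1        67.50        64.1026        64.1026
  2        67.50        60.8761       121.7523
  3        67.50        57.8121       173.4363
  4        67.50        54.9023       219.6091
  5        67.50        52.1389       260.6945
  6        67.50        49.5146       297.0878
  7        67.50        47.0224       329.1571
  8        67.50        44.6557       357.2455
  9        67.50        42.4081       381.6726
  10    1,067.50       636.9190     6,369.1895
  Σ                  1,110.3517     8,573.9472
P = 1,110.3517; D_Mac = 7.72183 yrs; D_mod = 7.33317 yrs.
DV01 ≈ 7.33317 × 1,110.3517 × 0.0001 = 0.814240.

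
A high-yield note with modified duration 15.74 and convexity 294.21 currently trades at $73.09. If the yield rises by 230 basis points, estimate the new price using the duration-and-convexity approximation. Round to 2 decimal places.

Duration effect: -D_mod·Δy = -15.74 × (+0.023) = -0.362020
Convexity effect: ½·C·(Δy)² = 0.5 × 294.21 × (0.023)² = +0.077818545
ΔP/P ≈ -0.362020 + 0.077818545 = -0.284201455
New price ≈ 73.09 × (1 - 0.284201455) = 52.31771565405.

$52.32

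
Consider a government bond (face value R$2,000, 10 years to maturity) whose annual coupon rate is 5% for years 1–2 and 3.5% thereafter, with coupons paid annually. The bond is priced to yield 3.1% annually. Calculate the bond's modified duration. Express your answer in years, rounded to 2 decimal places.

8.19 years

Periodic yield y = 0.031. First find Macaulay duration:
  t   CF        PV=CF/(1+0.031)^t    t·PV
  1       100.00        96.9932        96.9932
  2       100.00        94.0768       188.1537
  3        70.00        63.8737       191.6211
  4        70.00        61.9531       247.8126
  5        70.00        60.0903       300.4517
  6        70.00        58.2836       349.7013
  7        70.00        56.5311       395.7177
  8        70.00        54.8313       438.6506
  9        70.00        53.1827       478.6439
  10    2,070.00     1,525.3998    15,253.9983
  Σ                  2,125.2157    17,941.7441
P = 2,125.2157; Macaulay duration = 17,941.7441 / 2,125.2157 = 8.44232 years.
Modified duration = D_Mac / (1 + y) = 8.44232 / 1.031 = 8.18847 years.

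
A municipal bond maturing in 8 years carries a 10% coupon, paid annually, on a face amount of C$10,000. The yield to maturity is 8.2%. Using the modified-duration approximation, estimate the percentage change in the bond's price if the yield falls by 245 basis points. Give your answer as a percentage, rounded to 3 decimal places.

+13.534%

Periodic yield y = 0.082. Modified duration first:
  t   CF        PV=CF/(1+0.082)^t    t·PV
  1     1,000.00       924.2144       924.2144
  2     1,000.00       854.1723     1,708.3446
  3     1,000.00       789.4383     2,368.3150
  4     1,000.00       729.6103     2,918.4412
  5     1,000.00       674.3164     3,371.5818
  6     1,000.00       623.2129     3,739.2774
  7     1,000.00       575.9823     4,031.8764
  8    11,000.00     5,855.6431    46,845.1448
  Σ                 11,026.5901    65,907.1957
P = 11,026.5901; D_Mac = 5.97711 yrs; D_mod = 5.97711/(1+0.082) = 5.52414 yrs.
ΔP/P ≈ -D_mod · Δy = -5.52414 × (-0.0245) = +0.135341 = +13.5341%.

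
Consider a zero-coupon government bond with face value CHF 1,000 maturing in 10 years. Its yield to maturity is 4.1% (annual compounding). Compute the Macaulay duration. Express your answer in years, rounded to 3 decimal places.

10.000 years

A zero-coupon bond has a single cash flow at maturity, so its Macaulay duration equals its maturity: 10 years.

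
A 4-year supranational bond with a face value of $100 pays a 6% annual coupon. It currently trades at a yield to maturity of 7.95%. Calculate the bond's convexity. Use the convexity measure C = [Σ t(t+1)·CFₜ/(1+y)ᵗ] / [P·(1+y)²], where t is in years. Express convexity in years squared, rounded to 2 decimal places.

15.23

With y = 0.0795:
  t   CF        PV=CF/(1+0.0795)^t    t·PV        t(t+1)·PV
  1         6.00         5.5581         5.5581          11.1163
  2         6.00         5.1488        10.2976          30.8928
  3         6.00         4.7696        14.3088          57.2354
  4       106.00        78.0576       312.2305       1,561.1523
  Σ                     93.5342       342.3950       1,660.3967
P = 93.5342.
Convexity = Σ t(t+1)·PV / [P·(1+y)²] = 1,660.3967 / (93.5342 × 1.165320) = 15.23338.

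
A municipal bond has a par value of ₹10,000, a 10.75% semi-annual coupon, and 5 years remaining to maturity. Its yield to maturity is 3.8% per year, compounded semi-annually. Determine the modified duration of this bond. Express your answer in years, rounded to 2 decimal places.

4.06 years

Periodic yield y = 0.019. First find Macaulay duration:
  t   CF        PV=CF/(1+0.019)^t    t·PV
  1       537.50       527.4779       527.4779
  2       537.50       517.6427     1,035.2854
  3       537.50       507.9909     1,523.9726
  4       537.50       498.5190     1,994.0761
  5       537.50       489.2238     2,446.1188
  6       537.50       480.1018     2,880.6110
  7       537.50       471.1500     3,298.0499
  8       537.50       462.3650     3,698.9204
  9       537.50       453.7439     4,083.6952
  10   10,537.50     8,729.6282    87,296.2821
  Σ                 13,137.8433   108,784.4895
P = 13,137.8433; Macaulay duration = 108,784.4895 / 13,137.8433 = 8.28024 half-year periods = 4.14012 years.
Modified duration = D_Mac / (1 + y) = 4.14012 / 1.019 = 4.06292 years.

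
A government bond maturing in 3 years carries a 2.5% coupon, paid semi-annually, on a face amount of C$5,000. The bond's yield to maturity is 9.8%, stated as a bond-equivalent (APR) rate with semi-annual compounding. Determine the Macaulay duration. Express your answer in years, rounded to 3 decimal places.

Periodic yield y = 0.049. Discount each cash flow and weight by its period:
  t   CF        PV=CF/(1+0.049)^t    t·PV
  1        62.50        59.5806        59.5806
  2        62.50        56.7975       113.5950
  3        62.50        54.1444       162.4332
  4        62.50        51.6153       206.4610
  5        62.50        49.2042       246.0212
  6     5,062.50     3,799.3745    22,796.2472
  Σ                  4,070.7165    23,584.3381
Price P = Σ PV = 4,070.7165.
Macaulay duration = Σ(t·PV) / P = 23,584.3381 / 4,070.7165 = 5.79366 half-year periods.
In years: 5.79366 / 2 = 2.89683 years.

2.897 years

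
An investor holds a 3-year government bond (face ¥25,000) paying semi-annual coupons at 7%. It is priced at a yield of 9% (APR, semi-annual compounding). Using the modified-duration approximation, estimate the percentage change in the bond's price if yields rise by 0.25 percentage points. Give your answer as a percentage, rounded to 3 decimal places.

Periodic yield y = 0.045. Modified duration first:
  t   CF        PV=CF/(1+0.045)^t    t·PV
  1       875.00       837.3206       837.3206
  2       875.00       801.2637     1,602.5274
  3       875.00       766.7595     2,300.2786
  4       875.00       733.7412     2,934.9647
  5       875.00       702.1447     3,510.7233
  6    25,875.00    19,869.3022   119,215.8134
  Σ                 23,710.5319   130,401.6280
P = 23,710.5319; D_Mac = 5.49973 half-year periods = 2.74987 yrs; D_mod = 2.74987/(1+0.045) = 2.63145 yrs.
ΔP/P ≈ -D_mod · Δy = -2.63145 × (+0.0025) = -0.006579 = -0.6579%.

-0.658%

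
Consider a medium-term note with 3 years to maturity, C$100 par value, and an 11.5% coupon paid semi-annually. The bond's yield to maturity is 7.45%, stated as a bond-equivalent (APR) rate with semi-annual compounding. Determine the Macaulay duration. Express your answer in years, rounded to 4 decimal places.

2.6420 years

Periodic yield y = 0.03725. Discount each cash flow and weight by its period:
  t   CF        PV=CF/(1+0.03725)^t    t·PV
  1         5.75         5.5435         5.5435
  2         5.75         5.3444        10.6888
  3         5.75         5.1525        15.4575
  4         5.75         4.9675        19.8698
  5         5.75         4.7891        23.9453
  6       105.75        84.9141       509.4845
  Σ                    110.7110       584.9895
Price P = Σ PV = 110.7110.
Macaulay duration = Σ(t·PV) / P = 584.9895 / 110.7110 = 5.28393 half-year periods.
In years: 5.28393 / 2 = 2.64197 years.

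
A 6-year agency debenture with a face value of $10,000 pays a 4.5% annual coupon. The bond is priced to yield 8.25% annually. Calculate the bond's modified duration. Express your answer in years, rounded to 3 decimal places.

Periodic yield y = 0.0825. First find Macaulay duration:
  t   CF        PV=CF/(1+0.0825)^t    t·PV
  1       450.00       415.7044       415.7044
  2       450.00       384.0225       768.0451
  3       450.00       354.7552     1,064.2657
  4       450.00       327.7185     1,310.8738
  5       450.00       302.7422     1,513.7111
  6    10,450.00     6,494.5469    38,967.2817
  Σ                  8,279.4898    44,039.8817
P = 8,279.4898; Macaulay duration = 44,039.8817 / 8,279.4898 = 5.31915 years.
Modified duration = D_Mac / (1 + y) = 5.31915 / 1.0825 = 4.91377 years.

4.914 years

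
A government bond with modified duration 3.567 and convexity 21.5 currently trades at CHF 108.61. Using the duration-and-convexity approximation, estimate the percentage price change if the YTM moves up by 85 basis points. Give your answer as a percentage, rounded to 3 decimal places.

Duration effect: -D_mod·Δy = -3.567 × (+0.0085) = -0.0303195
Convexity effect: ½·C·(Δy)² = 0.5 × 21.5 × (0.0085)² = +0.0007766875
ΔP/P ≈ -0.0303195 + 0.0007766875 = -0.0295428125
= -2.95428125%.

-2.954%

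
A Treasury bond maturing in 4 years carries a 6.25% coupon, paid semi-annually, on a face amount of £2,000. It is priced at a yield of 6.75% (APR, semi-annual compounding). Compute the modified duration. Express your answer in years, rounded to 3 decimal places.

3.479 years

Periodic yield y = 0.03375. First find Macaulay duration:
  t   CF        PV=CF/(1+0.03375)^t    t·PV
  1        62.50        60.4595        60.4595
  2        62.50        58.4856       116.9712
  3        62.50        56.5762       169.7285
  4        62.50        54.7291       218.9162
  5        62.50        52.9423       264.7113
  6        62.50        51.2138       307.2827
  7        62.50        49.5418       346.7923
  8     2,062.50     1,581.5021    12,652.0169
  Σ                  1,965.4502    14,136.8785
P = 1,965.4502; Macaulay duration = 14,136.8785 / 1,965.4502 = 7.19269 half-year periods = 3.59635 years.
Modified duration = D_Mac / (1 + y) = 3.59635 / 1.03375 = 3.47893 years.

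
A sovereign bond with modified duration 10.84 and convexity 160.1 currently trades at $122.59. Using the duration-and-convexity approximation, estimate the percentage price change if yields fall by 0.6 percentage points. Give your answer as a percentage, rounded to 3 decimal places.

Duration effect: -D_mod·Δy = -10.84 × (-0.006) = +0.065040
Convexity effect: ½·C·(Δy)² = 0.5 × 160.1 × (-0.006)² = +0.0028818
ΔP/P ≈ +0.065040 + 0.0028818 = +0.0679218
= +6.79218%.

+6.792%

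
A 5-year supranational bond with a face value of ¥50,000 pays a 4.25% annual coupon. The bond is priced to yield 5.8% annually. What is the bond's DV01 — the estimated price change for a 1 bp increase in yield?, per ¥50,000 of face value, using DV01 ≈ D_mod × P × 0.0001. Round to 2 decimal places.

¥20.28

Periodic yield y = 0.058.
  t   CF        PV=CF/(1+0.058)^t    t·PV
  1     2,125.00     2,008.5066     2,008.5066
  2     2,125.00     1,898.3994     3,796.7989
  3     2,125.00     1,794.3284     5,382.9852
  4     2,125.00     1,695.9626     6,783.8503
  5    52,125.00    39,320.3821   196,601.9105
  Σ                 46,717.5791   214,574.0515
P = 46,717.5791; D_Mac = 4.59300 yrs; D_mod = 4.34121 yrs.
DV01 ≈ 4.34121 × 46,717.5791 × 0.0001 = 20.281101.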